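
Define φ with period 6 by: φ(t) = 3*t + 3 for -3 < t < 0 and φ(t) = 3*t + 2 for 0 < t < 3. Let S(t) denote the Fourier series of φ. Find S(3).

5/2

t = 3 differs from t = -3 by 1 full period(s), and the series is 6-periodic.
At t = -3 the one-sided limits are φ(-3^-) = 11 and φ(-3^+) = -6.
By Dirichlet's theorem the series converges to their average, [(11) + (-6)]/2 = 5/2.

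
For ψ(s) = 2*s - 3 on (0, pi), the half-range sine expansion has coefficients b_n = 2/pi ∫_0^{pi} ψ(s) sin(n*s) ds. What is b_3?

b_3 = 2/pi ∫_0^{pi} (2*s - 3) sin(3*s) ds.
Integrating by parts (boundary term plus one more integral), an antiderivative of (2*s - 3) sin(3*s) is -2*s*cos(3*s)/3 + 2*sin(3*s)/9 + cos(3*s); evaluating from 0 to pi: ∫_{0}^{pi} (2*s - 3) sin(3*s) ds = (-1 + 2*pi/3) - (1) = -2 + 2*pi/3.
Hence b_3 = (2/pi)·(-2 + 2*pi/3) = 4/3 - 4/pi.

4/3 - 4/pi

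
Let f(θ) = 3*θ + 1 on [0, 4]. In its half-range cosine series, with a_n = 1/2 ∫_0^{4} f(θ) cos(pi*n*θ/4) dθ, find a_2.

a_2 = 1/2 ∫_0^{4} (3*θ + 1) cos(pi*θ/2) dθ.
Integrating by parts (boundary term plus one more integral), an antiderivative of (3*θ + 1) cos(pi*θ/2) is 6*θ*sin(pi*θ/2)/pi + 2*sin(pi*θ/2)/pi + 12*cos(pi*θ/2)/pi**2; evaluating from 0 to 4: ∫_{0}^{4} (3*θ + 1) cos(pi*θ/2) dθ = (12/pi**2) - (12/pi**2) = 0.
Hence a_2 = (1/2)·(0) = 0.

0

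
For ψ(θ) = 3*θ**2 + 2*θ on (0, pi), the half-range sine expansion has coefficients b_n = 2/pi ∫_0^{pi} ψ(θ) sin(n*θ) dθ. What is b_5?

b_5 = 2/pi ∫_0^{pi} (3*θ**2 + 2*θ) sin(5*θ) dθ.
Integrating by parts twice (tabular method), an antiderivative of (3*θ**2 + 2*θ) sin(5*θ) is -3*θ**2*cos(5*θ)/5 + 6*θ*sin(5*θ)/25 - 2*θ*cos(5*θ)/5 + 2*sin(5*θ)/25 + 6*cos(5*θ)/125; evaluating from 0 to pi: ∫_{0}^{pi} (3*θ**2 + 2*θ) sin(5*θ) dθ = (-6/125 + 2*pi/5 + 3*pi**2/5) - (6/125) = -12/125 + 2*pi/5 + 3*pi**2/5.
Hence b_5 = (2/pi)·(-12/125 + 2*pi/5 + 3*pi**2/5) = 2*(-12 + 50*pi + 75*pi**2)/(125*pi).

2*(-12 + 50*pi + 75*pi**2)/(125*pi)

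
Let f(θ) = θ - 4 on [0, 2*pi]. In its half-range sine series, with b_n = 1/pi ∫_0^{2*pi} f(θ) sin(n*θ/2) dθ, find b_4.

-1

b_4 = 1/pi ∫_0^{2*pi} (θ - 4) sin(2*θ) dθ.
Integrating by parts (boundary term plus one more integral), an antiderivative of (θ - 4) sin(2*θ) is -θ*cos(2*θ)/2 + sin(2*θ)/4 + 2*cos(2*θ); evaluating from 0 to 2*pi: ∫_{0}^{2*pi} (θ - 4) sin(2*θ) dθ = (2 - pi) - (2) = -pi.
Hence b_4 = (1/pi)·(-pi) = -1.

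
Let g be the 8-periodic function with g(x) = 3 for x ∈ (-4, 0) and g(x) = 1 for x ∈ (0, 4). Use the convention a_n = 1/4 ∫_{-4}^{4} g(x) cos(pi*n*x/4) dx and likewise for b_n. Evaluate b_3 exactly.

-4/(3*pi)

b_3 = 1/4 ∫_{-4}^{4} g(x) sin(3*pi*x/4) dx.
Split the integral at the breakpoints.
Directly, an antiderivative of (3) sin(3*pi*x/4) is -4*cos(3*pi*x/4)/pi; evaluating from -4 to 0: ∫_{-4}^{0} (3) sin(3*pi*x/4) dx = (-4/pi) - (4/pi) = -8/pi.
Directly, an antiderivative of (1) sin(3*pi*x/4) is -4*cos(3*pi*x/4)/(3*pi); evaluating from 0 to 4: ∫_{0}^{4} (1) sin(3*pi*x/4) dx = (4/(3*pi)) - (-4/(3*pi)) = 8/(3*pi).
Summing the pieces and multiplying by (1/4) gives b_3 = -4/(3*pi).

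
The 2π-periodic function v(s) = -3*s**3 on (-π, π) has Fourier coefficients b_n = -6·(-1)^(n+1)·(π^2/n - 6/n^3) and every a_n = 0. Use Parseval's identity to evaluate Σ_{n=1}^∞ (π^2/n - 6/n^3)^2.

Parseval: Σ b_n^2 = (1/π) ∫_{-π}^{π} v(s)^2 ds = 18*pi**6/7.
b_n^2 = 36·(π^2/n - 6/n^3)^2, so the sum equals (18*pi**6/7)/36 = pi**6/14.

pi**6/14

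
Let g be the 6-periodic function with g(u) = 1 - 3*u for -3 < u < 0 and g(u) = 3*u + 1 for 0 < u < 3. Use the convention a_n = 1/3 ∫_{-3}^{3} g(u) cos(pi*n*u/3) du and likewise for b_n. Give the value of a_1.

-36/pi**2

a_1 = 1/3 ∫_{-3}^{3} g(u) cos(pi*u/3) du.
g is even and cos(pi*u/3) is even, so the integrand is even and a_1 = 2/3 ∫_0^{3} g(u) cos(pi*u/3) du.
Integrating by parts (boundary term plus one more integral), an antiderivative of (3*u + 1) cos(pi*u/3) is 9*u*sin(pi*u/3)/pi + 3*sin(pi*u/3)/pi + 27*cos(pi*u/3)/pi**2; evaluating from 0 to 3: ∫_{0}^{3} (3*u + 1) cos(pi*u/3) du = (-27/pi**2) - (27/pi**2) = -54/pi**2.
Hence a_1 = (2/3)·(-54/pi**2) = -36/pi**2.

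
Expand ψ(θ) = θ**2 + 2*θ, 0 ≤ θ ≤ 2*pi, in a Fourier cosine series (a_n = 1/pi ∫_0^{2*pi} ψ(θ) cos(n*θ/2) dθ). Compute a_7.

a_7 = 1/pi ∫_0^{2*pi} (θ**2 + 2*θ) cos(7*θ/2) dθ.
Integrating by parts twice (tabular method), an antiderivative of (θ**2 + 2*θ) cos(7*θ/2) is 2*θ**2*sin(7*θ/2)/7 + 4*θ*sin(7*θ/2)/7 + 8*θ*cos(7*θ/2)/49 - 16*sin(7*θ/2)/343 + 8*cos(7*θ/2)/49; evaluating from 0 to 2*pi: ∫_{0}^{2*pi} (θ**2 + 2*θ) cos(7*θ/2) dθ = (-16*pi/49 - 8/49) - (8/49) = -16*pi/49 - 16/49.
Hence a_7 = (1/pi)·(-16*pi/49 - 16/49) = 16*(-pi - 1)/(49*pi).

16*(-pi - 1)/(49*pi)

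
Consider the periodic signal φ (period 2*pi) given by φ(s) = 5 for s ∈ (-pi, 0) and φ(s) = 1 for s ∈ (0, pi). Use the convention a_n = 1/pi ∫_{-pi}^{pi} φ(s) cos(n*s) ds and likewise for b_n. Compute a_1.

a_1 = 1/pi ∫_{-pi}^{pi} φ(s) cos(s) ds.
Split the integral at the breakpoints.
Directly, an antiderivative of (5) cos(s) is 5*sin(s); evaluating from -pi to 0: ∫_{-pi}^{0} (5) cos(s) ds = (0) - (0) = 0.
Directly, an antiderivative of (1) cos(s) is sin(s); evaluating from 0 to pi: ∫_{0}^{pi} (1) cos(s) ds = (0) - (0) = 0.
Summing the pieces and multiplying by (1/pi) gives a_1 = 0.

0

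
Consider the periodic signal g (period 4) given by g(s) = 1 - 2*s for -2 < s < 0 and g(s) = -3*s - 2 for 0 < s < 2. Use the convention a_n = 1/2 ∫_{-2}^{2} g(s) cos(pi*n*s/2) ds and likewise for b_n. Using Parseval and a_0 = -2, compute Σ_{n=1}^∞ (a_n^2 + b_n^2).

109/3

Parseval: a_0^2/2 + Σ_{n≥1} (a_n^2+b_n^2) = 1/2 ∫_{-2}^{2} g(s)^2 ds = 115/3.
Subtract a_0^2/2 = 2: Σ (a_n^2+b_n^2) = 109/3.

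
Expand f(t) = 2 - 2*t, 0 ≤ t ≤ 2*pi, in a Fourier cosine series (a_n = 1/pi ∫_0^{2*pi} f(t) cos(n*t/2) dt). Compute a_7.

a_7 = 1/pi ∫_0^{2*pi} (2 - 2*t) cos(7*t/2) dt.
Integrating by parts (boundary term plus one more integral), an antiderivative of (2 - 2*t) cos(7*t/2) is -4*t*sin(7*t/2)/7 + 4*sin(7*t/2)/7 - 8*cos(7*t/2)/49; evaluating from 0 to 2*pi: ∫_{0}^{2*pi} (2 - 2*t) cos(7*t/2) dt = (8/49) - (-8/49) = 16/49.
Hence a_7 = (1/pi)·(16/49) = 16/(49*pi).

16/(49*pi)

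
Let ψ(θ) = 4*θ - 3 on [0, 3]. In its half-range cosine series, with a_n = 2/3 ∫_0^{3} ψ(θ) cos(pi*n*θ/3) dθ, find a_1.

a_1 = 2/3 ∫_0^{3} (4*θ - 3) cos(pi*θ/3) dθ.
Integrating by parts (boundary term plus one more integral), an antiderivative of (4*θ - 3) cos(pi*θ/3) is 12*θ*sin(pi*θ/3)/pi - 9*sin(pi*θ/3)/pi + 36*cos(pi*θ/3)/pi**2; evaluating from 0 to 3: ∫_{0}^{3} (4*θ - 3) cos(pi*θ/3) dθ = (-36/pi**2) - (36/pi**2) = -72/pi**2.
Hence a_1 = (2/3)·(-72/pi**2) = -48/pi**2.

-48/pi**2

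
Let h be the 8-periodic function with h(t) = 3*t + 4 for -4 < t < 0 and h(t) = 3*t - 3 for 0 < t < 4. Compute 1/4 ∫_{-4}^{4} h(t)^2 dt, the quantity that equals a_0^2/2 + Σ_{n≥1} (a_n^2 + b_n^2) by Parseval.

1/4 ∫_{-4}^{4} h(t)^2 dt = 1/4 · (148) = 37.

37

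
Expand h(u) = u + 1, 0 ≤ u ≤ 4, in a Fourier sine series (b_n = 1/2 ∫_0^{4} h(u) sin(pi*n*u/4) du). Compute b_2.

-4/pi

b_2 = 1/2 ∫_0^{4} (u + 1) sin(pi*u/2) du.
Integrating by parts (boundary term plus one more integral), an antiderivative of (u + 1) sin(pi*u/2) is -2*u*cos(pi*u/2)/pi + 4*sin(pi*u/2)/pi**2 - 2*cos(pi*u/2)/pi; evaluating from 0 to 4: ∫_{0}^{4} (u + 1) sin(pi*u/2) du = (-10/pi) - (-2/pi) = -8/pi.
Hence b_2 = (1/2)·(-8/pi) = -4/pi.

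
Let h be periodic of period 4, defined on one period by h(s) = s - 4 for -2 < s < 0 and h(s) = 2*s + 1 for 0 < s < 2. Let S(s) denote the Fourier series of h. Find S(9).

3

s = 9 differs from s = 1 by 2 full period(s), and the series is 4-periodic.
h is continuous at s = 1 with value 3, so the series converges to 3 there.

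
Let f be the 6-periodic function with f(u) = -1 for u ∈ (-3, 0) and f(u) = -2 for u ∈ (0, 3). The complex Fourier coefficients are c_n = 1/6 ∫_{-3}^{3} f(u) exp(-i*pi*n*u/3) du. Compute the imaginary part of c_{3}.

Since f is real-valued, Im(c_{3}) = -1/6 ∫_{-3}^{3} f(u) sin(pi*u) du = -b_{3}/2.
Split the integral at the breakpoints.
Directly, an antiderivative of (-1) sin(pi*u) is cos(pi*u)/pi; evaluating from -3 to 0: ∫_{-3}^{0} (-1) sin(pi*u) du = (1/pi) - (-1/pi) = 2/pi.
Directly, an antiderivative of (-2) sin(pi*u) is 2*cos(pi*u)/pi; evaluating from 0 to 3: ∫_{0}^{3} (-2) sin(pi*u) du = (-2/pi) - (2/pi) = -4/pi.
So ∫_{-3}^{3} f(u) sin(pi*u) du = -2/pi.
Hence Im(c_{3}) = (-1/6)·(-2/pi) = 1/(3*pi).

1/(3*pi)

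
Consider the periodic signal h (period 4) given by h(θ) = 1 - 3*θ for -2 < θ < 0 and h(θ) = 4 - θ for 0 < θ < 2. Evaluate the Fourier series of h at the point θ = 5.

3

θ = 5 differs from θ = 1 by 1 full period(s), and the series is 4-periodic.
h is continuous at θ = 1 with value 3, so the series converges to 3 there.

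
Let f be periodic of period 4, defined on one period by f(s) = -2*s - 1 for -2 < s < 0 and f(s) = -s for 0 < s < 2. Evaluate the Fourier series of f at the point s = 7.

s = 7 differs from s = -1 by 2 full period(s), and the series is 4-periodic.
f is continuous at s = -1 with value 1, so the series converges to 1 there.

1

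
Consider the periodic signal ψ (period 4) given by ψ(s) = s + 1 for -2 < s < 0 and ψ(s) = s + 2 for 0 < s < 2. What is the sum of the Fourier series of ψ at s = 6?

s = 6 differs from s = -2 by 2 full period(s), and the series is 4-periodic.
At s = -2 the one-sided limits are ψ(-2^-) = 4 and ψ(-2^+) = -1.
By Dirichlet's theorem the series converges to their average, [(4) + (-1)]/2 = 3/2.

3/2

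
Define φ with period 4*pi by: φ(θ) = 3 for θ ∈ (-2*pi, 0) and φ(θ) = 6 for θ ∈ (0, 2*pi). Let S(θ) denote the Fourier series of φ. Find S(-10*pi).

9/2

θ = -10*pi differs from θ = -2*pi by -2 full period(s), and the series is 4*pi-periodic.
At θ = -2*pi the one-sided limits are φ(-2*pi^-) = 6 and φ(-2*pi^+) = 3.
By Dirichlet's theorem the series converges to their average, [(6) + (3)]/2 = 9/2.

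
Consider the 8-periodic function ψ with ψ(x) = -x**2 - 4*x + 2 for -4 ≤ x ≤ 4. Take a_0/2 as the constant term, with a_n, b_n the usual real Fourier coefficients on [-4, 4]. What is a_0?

a_0 = 1/4 ∫_{-4}^{4} ψ(x) dx = 1/4 · (-80/3) = -20/3.

-20/3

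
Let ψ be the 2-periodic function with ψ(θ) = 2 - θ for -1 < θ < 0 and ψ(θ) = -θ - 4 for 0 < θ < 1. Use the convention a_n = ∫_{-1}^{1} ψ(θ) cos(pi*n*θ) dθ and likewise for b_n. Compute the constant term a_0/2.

-1

a_0 = ∫_{-1}^{1} ψ(θ) dθ = -2.
So the constant term a_0/2 = -1.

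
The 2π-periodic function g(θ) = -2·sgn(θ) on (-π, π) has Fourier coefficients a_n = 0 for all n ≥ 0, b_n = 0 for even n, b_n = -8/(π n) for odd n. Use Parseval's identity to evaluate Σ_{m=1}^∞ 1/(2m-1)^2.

pi**2/8

Parseval: Σ b_n^2 = (1/π) ∫_{-π}^{π} g(θ)^2 dθ = 8.
Only odd n contribute, with b_n^2 = 64/(π^2 n^2), so Σ_{m≥1} 1/(2m-1)^2 = π^2·(8)/64 = pi**2/8.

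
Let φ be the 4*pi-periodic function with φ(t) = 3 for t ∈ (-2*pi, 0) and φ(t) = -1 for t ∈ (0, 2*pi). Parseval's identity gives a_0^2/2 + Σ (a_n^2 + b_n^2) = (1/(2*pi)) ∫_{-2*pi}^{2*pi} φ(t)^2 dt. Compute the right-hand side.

(1/(2*pi)) ∫_{-2*pi}^{2*pi} φ(t)^2 dt = (1/(2*pi)) · (20*pi) = 10.

10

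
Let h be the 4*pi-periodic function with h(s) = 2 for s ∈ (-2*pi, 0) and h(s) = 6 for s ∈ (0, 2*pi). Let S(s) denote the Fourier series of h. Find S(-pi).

2

h is continuous at s = -pi with value 2, so the series converges to 2 there.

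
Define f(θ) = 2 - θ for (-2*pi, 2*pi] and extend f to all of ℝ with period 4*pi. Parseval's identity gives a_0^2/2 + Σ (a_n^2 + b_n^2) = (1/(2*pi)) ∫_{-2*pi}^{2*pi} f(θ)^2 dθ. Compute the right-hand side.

(1/(2*pi)) ∫_{-2*pi}^{2*pi} f(θ)^2 dθ = (1/(2*pi)) · (16*pi*(3 + pi**2)/3) = 8 + 8*pi**2/3.

8 + 8*pi**2/3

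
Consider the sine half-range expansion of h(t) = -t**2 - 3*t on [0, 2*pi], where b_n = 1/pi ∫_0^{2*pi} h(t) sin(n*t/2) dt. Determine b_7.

4*(-98*pi**2 - 147*pi + 8)/(343*pi)

b_7 = 1/pi ∫_0^{2*pi} (-t**2 - 3*t) sin(7*t/2) dt.
Integrating by parts twice (tabular method), an antiderivative of (-t**2 - 3*t) sin(7*t/2) is 2*t**2*cos(7*t/2)/7 - 8*t*sin(7*t/2)/49 + 6*t*cos(7*t/2)/7 - 12*sin(7*t/2)/49 - 16*cos(7*t/2)/343; evaluating from 0 to 2*pi: ∫_{0}^{2*pi} (-t**2 - 3*t) sin(7*t/2) dt = (-8*pi**2/7 - 12*pi/7 + 16/343) - (-16/343) = -8*pi**2/7 - 12*pi/7 + 32/343.
Hence b_7 = (1/pi)·(-8*pi**2/7 - 12*pi/7 + 32/343) = 4*(-98*pi**2 - 147*pi + 8)/(343*pi).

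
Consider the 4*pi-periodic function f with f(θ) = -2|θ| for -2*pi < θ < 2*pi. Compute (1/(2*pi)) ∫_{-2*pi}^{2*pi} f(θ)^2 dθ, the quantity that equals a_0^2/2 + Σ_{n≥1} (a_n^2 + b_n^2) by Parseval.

32*pi**2/3

(1/(2*pi)) ∫_{-2*pi}^{2*pi} f(θ)^2 dθ = (1/(2*pi)) · (64*pi**3/3) = 32*pi**2/3.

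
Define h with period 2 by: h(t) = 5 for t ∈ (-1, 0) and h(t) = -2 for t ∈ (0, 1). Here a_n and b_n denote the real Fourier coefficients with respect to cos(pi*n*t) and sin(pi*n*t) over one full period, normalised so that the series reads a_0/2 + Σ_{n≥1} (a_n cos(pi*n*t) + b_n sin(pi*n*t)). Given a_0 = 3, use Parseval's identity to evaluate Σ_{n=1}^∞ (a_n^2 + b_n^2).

Parseval: a_0^2/2 + Σ_{n≥1} (a_n^2+b_n^2) = ∫_{-1}^{1} h(t)^2 dt = 29.
Subtract a_0^2/2 = 9/2: Σ (a_n^2+b_n^2) = 49/2.

49/2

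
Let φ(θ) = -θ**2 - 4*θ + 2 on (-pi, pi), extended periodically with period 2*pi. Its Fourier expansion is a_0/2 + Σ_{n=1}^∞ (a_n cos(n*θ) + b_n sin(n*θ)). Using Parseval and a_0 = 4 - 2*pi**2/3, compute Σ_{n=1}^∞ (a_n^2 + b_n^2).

8*pi**2*(pi**2 + 60)/45

Parseval: a_0^2/2 + Σ_{n≥1} (a_n^2+b_n^2) = 1/pi ∫_{-pi}^{pi} φ(θ)^2 dθ = 8 + 2*pi**4/5 + 8*pi**2.
Subtract a_0^2/2 = 2*(6 - pi**2)**2/9: Σ (a_n^2+b_n^2) = 8*pi**2*(pi**2 + 60)/45.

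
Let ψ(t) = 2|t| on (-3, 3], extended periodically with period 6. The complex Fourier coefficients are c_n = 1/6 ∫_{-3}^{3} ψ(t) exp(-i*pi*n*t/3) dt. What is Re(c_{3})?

-4/(3*pi**2)

Since ψ is real-valued, Re(c_{3}) = 1/6 ∫_{-3}^{3} ψ(t) cos(pi*t) dt = a_{3}/2.
ψ is even and cos(pi*t) is even, so the integrand is even: ∫_{-3}^{3} ψ(t) cos(pi*t) dt = 2∫_0^{3} ψ(t) cos(pi*t) dt.
Integrating by parts (boundary term plus one more integral), an antiderivative of (2*t) cos(pi*t) is 2*t*sin(pi*t)/pi + 2*cos(pi*t)/pi**2; evaluating from 0 to 3: ∫_{0}^{3} (2*t) cos(pi*t) dt = (-2/pi**2) - (2/pi**2) = -4/pi**2.
So ∫_{-3}^{3} ψ(t) cos(pi*t) dt = -8/pi**2.
Hence Re(c_{3}) = (1/6)·(-8/pi**2) = -4/(3*pi**2).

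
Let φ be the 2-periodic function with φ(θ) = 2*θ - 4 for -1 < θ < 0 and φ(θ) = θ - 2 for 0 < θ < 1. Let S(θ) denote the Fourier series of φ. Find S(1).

θ = 1 differs from θ = -1 by 1 full period(s), and the series is 2-periodic.
At θ = -1 the one-sided limits are φ(-1^-) = -1 and φ(-1^+) = -6.
By Dirichlet's theorem the series converges to their average, [(-1) + (-6)]/2 = -7/2.

-7/2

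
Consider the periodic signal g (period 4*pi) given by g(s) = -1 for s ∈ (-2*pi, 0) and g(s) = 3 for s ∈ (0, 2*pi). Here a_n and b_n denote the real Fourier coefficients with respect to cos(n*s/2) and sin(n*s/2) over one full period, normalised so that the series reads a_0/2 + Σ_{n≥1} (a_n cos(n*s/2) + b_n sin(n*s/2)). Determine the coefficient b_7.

8/(7*pi)

b_7 = (1/(2*pi)) ∫_{-2*pi}^{2*pi} g(s) sin(7*s/2) ds.
Split the integral at the breakpoints.
Directly, an antiderivative of (-1) sin(7*s/2) is 2*cos(7*s/2)/7; evaluating from -2*pi to 0: ∫_{-2*pi}^{0} (-1) sin(7*s/2) ds = (2/7) - (-2/7) = 4/7.
Directly, an antiderivative of (3) sin(7*s/2) is -6*cos(7*s/2)/7; evaluating from 0 to 2*pi: ∫_{0}^{2*pi} (3) sin(7*s/2) ds = (6/7) - (-6/7) = 12/7.
Summing the pieces and multiplying by (1/(2*pi)) gives b_7 = 8/(7*pi).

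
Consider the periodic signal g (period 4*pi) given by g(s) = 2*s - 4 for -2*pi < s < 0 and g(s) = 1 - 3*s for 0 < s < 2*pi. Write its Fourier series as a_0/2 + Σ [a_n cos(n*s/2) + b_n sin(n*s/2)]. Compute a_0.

a_0 = (1/(2*pi)) ∫_{-2*pi}^{2*pi} g(s) ds = (1/(2*pi)) · (-2*pi*(3 + 5*pi)) = -5*pi - 3.

-5*pi - 3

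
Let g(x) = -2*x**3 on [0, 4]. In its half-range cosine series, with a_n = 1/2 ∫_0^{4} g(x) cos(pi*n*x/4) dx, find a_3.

a_3 = 1/2 ∫_0^{4} (-2*x**3) cos(3*pi*x/4) dx.
Integrating by parts three times (tabular method), an antiderivative of (-2*x**3) cos(3*pi*x/4) is -8*x**3*sin(3*pi*x/4)/(3*pi) - 32*x**2*cos(3*pi*x/4)/(3*pi**2) + 256*x*sin(3*pi*x/4)/(9*pi**3) + 1024*cos(3*pi*x/4)/(27*pi**4); evaluating from 0 to 4: ∫_{0}^{4} (-2*x**3) cos(3*pi*x/4) dx = (512*(-2 + 9*pi**2)/(27*pi**4)) - (1024/(27*pi**4)) = 512*(-4 + 9*pi**2)/(27*pi**4).
Hence a_3 = (1/2)·(512*(-4 + 9*pi**2)/(27*pi**4)) = 256*(-4 + 9*pi**2)/(27*pi**4).

256*(-4 + 9*pi**2)/(27*pi**4)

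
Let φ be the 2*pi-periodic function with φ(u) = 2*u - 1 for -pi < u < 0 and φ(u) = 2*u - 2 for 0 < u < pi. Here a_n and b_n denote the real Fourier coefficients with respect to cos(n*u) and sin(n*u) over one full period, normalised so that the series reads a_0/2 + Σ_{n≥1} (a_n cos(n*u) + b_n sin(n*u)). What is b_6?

-2/3

b_6 = 1/pi ∫_{-pi}^{pi} φ(u) sin(6*u) du.
Split the integral at the breakpoints.
Integrating by parts (boundary term plus one more integral), an antiderivative of (2*u - 1) sin(6*u) is -u*cos(6*u)/3 + sin(6*u)/18 + cos(6*u)/6; evaluating from -pi to 0: ∫_{-pi}^{0} (2*u - 1) sin(6*u) du = (1/6) - (1/6 + pi/3) = -pi/3.
Integrating by parts (boundary term plus one more integral), an antiderivative of (2*u - 2) sin(6*u) is -u*cos(6*u)/3 + sin(6*u)/18 + cos(6*u)/3; evaluating from 0 to pi: ∫_{0}^{pi} (2*u - 2) sin(6*u) du = (1/3 - pi/3) - (1/3) = -pi/3.
Summing the pieces and multiplying by (1/pi) gives b_6 = -2/3.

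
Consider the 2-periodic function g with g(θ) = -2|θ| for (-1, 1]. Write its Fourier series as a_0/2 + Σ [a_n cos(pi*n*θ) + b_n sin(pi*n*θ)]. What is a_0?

-2

a_0 = ∫_{-1}^{1} g(θ) dθ = -2.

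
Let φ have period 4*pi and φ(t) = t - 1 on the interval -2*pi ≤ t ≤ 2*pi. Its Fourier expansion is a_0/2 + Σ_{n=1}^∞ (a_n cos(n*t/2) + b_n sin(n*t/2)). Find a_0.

a_0 = (1/(2*pi)) ∫_{-2*pi}^{2*pi} φ(t) dt = (1/(2*pi)) · (-4*pi) = -2.

-2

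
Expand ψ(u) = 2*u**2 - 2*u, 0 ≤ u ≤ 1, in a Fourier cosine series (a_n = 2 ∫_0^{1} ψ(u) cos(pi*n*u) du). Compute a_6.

a_6 = 2 ∫_0^{1} (2*u**2 - 2*u) cos(6*pi*u) du.
Integrating by parts twice (tabular method), an antiderivative of (2*u**2 - 2*u) cos(6*pi*u) is u**2*sin(6*pi*u)/(3*pi) - u*sin(6*pi*u)/(3*pi) + u*cos(6*pi*u)/(9*pi**2) - sin(6*pi*u)/(54*pi**3) - cos(6*pi*u)/(18*pi**2); evaluating from 0 to 1: ∫_{0}^{1} (2*u**2 - 2*u) cos(6*pi*u) du = (1/(18*pi**2)) - (-1/(18*pi**2)) = 1/(9*pi**2).
Hence a_6 = 2·(1/(9*pi**2)) = 2/(9*pi**2).

2/(9*pi**2)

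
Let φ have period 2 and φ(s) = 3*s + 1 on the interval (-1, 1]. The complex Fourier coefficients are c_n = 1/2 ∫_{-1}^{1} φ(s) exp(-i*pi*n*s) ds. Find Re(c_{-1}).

0

Since φ is real-valued, Re(c_{-1}) = 1/2 ∫_{-1}^{1} φ(s) cos(-pi*s) ds = a_{1}/2.
Integrating by parts (boundary term plus one more integral), an antiderivative of (3*s + 1) cos(-pi*s) is 3*s*sin(pi*s)/pi + sin(pi*s)/pi + 3*cos(pi*s)/pi**2; evaluating from -1 to 1: ∫_{-1}^{1} (3*s + 1) cos(-pi*s) ds = (-3/pi**2) - (-3/pi**2) = 0.
Hence Re(c_{-1}) = (1/2)·(0) = 0.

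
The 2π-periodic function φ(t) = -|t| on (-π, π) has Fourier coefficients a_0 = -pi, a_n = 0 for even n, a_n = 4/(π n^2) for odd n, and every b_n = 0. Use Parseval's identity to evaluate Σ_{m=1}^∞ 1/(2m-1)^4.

Parseval: a_0^2/2 + Σ a_n^2 = (1/π) ∫_{-π}^{π} φ(t)^2 dt = 2*pi**2/3.
Subtract a_0^2/2 = pi**2/2: Σ a_n^2 = pi**2/6.
Only odd n contribute, with a_n^2 = 16/(π^2 n^4), so Σ_{m≥1} 1/(2m-1)^4 = π^2·(pi**2/6)/16 = pi**4/96.

pi**4/96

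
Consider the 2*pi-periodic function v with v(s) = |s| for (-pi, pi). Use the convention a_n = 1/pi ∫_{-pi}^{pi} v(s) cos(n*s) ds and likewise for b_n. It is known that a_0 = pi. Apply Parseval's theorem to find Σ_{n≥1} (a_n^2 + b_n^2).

pi**2/6

Parseval: a_0^2/2 + Σ_{n≥1} (a_n^2+b_n^2) = 1/pi ∫_{-pi}^{pi} v(s)^2 ds = 2*pi**2/3.
Subtract a_0^2/2 = pi**2/2: Σ (a_n^2+b_n^2) = pi**2/6.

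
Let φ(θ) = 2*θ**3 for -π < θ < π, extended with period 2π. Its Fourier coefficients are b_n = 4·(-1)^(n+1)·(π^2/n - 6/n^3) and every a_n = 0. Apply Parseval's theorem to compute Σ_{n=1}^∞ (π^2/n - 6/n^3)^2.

pi**6/14

Parseval: Σ b_n^2 = (1/π) ∫_{-π}^{π} φ(θ)^2 dθ = 8*pi**6/7.
b_n^2 = 16·(π^2/n - 6/n^3)^2, so the sum equals (8*pi**6/7)/16 = pi**6/14.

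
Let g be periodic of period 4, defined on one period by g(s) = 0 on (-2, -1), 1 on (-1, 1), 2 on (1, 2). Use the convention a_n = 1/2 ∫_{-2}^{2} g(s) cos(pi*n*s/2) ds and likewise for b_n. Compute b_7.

2/(7*pi)

b_7 = 1/2 ∫_{-2}^{2} g(s) sin(7*pi*s/2) ds.
Split the integral at the breakpoints.
∫_{-2}^{-1} (0) sin(7*pi*s/2) ds = 0.
Directly, an antiderivative of (1) sin(7*pi*s/2) is -2*cos(7*pi*s/2)/(7*pi); evaluating from -1 to 1: ∫_{-1}^{1} (1) sin(7*pi*s/2) ds = (0) - (0) = 0.
Directly, an antiderivative of (2) sin(7*pi*s/2) is -4*cos(7*pi*s/2)/(7*pi); evaluating from 1 to 2: ∫_{1}^{2} (2) sin(7*pi*s/2) ds = (4/(7*pi)) - (0) = 4/(7*pi).
Summing the pieces and multiplying by (1/2) gives b_7 = 2/(7*pi).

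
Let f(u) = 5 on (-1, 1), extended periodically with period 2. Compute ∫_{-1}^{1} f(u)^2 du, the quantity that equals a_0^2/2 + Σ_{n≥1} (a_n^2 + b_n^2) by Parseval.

∫_{-1}^{1} f(u)^2 du = 50.

50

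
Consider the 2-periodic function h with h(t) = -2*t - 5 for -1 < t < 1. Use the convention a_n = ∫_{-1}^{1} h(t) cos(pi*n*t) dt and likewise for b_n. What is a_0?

a_0 = ∫_{-1}^{1} h(t) dt = -10.

-10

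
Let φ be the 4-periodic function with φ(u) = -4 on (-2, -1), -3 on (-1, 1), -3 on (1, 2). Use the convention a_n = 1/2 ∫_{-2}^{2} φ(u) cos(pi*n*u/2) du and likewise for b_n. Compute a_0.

a_0 = 1/2 ∫_{-2}^{2} φ(u) du = 1/2 · (-13) = -13/2.

-13/2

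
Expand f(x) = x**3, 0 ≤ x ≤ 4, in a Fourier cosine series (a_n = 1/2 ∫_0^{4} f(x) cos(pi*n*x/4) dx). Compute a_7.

384*(4 - 49*pi**2)/(2401*pi**4)

a_7 = 1/2 ∫_0^{4} (x**3) cos(7*pi*x/4) dx.
Integrating by parts three times (tabular method), an antiderivative of (x**3) cos(7*pi*x/4) is 4*x**3*sin(7*pi*x/4)/(7*pi) + 48*x**2*cos(7*pi*x/4)/(49*pi**2) - 384*x*sin(7*pi*x/4)/(343*pi**3) - 1536*cos(7*pi*x/4)/(2401*pi**4); evaluating from 0 to 4: ∫_{0}^{4} (x**3) cos(7*pi*x/4) dx = (768*(2 - 49*pi**2)/(2401*pi**4)) - (-1536/(2401*pi**4)) = 768*(4 - 49*pi**2)/(2401*pi**4).
Hence a_7 = (1/2)·(768*(4 - 49*pi**2)/(2401*pi**4)) = 384*(4 - 49*pi**2)/(2401*pi**4).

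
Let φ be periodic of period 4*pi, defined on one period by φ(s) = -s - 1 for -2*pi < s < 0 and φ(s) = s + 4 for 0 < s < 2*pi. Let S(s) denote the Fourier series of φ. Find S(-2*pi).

3/2 + 2*pi

At s = -2*pi the one-sided limits are φ(-2*pi^-) = 4 + 2*pi and φ(-2*pi^+) = -1 + 2*pi.
By Dirichlet's theorem the series converges to their average, [(4 + 2*pi) + (-1 + 2*pi)]/2 = 3/2 + 2*pi.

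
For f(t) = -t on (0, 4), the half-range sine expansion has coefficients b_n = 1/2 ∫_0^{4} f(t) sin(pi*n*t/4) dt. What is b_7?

-8/(7*pi)

b_7 = 1/2 ∫_0^{4} (-t) sin(7*pi*t/4) dt.
Integrating by parts (boundary term plus one more integral), an antiderivative of (-t) sin(7*pi*t/4) is 4*t*cos(7*pi*t/4)/(7*pi) - 16*sin(7*pi*t/4)/(49*pi**2); evaluating from 0 to 4: ∫_{0}^{4} (-t) sin(7*pi*t/4) dt = (-16/(7*pi)) - (0) = -16/(7*pi).
Hence b_7 = (1/2)·(-16/(7*pi)) = -8/(7*pi).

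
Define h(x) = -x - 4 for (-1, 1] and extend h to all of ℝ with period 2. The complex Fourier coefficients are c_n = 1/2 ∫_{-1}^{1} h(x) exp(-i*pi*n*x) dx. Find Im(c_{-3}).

Since h is real-valued, Im(c_{-3}) = -1/2 ∫_{-1}^{1} h(x) sin(-3*pi*x) dx = b_{3}/2.
Integrating by parts (boundary term plus one more integral), an antiderivative of (-x - 4) sin(-3*pi*x) is -x*cos(3*pi*x)/(3*pi) + sin(3*pi*x)/(9*pi**2) - 4*cos(3*pi*x)/(3*pi); evaluating from -1 to 1: ∫_{-1}^{1} (-x - 4) sin(-3*pi*x) dx = (5/(3*pi)) - (1/pi) = 2/(3*pi).
Hence Im(c_{-3}) = (-1/2)·(2/(3*pi)) = -1/(3*pi).

-1/(3*pi)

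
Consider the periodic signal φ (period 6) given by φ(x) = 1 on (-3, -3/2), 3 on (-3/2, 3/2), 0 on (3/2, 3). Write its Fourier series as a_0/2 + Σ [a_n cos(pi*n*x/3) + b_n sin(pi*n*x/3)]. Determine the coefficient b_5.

b_5 = 1/3 ∫_{-3}^{3} φ(x) sin(5*pi*x/3) dx.
Split the integral at the breakpoints.
Directly, an antiderivative of (1) sin(5*pi*x/3) is -3*cos(5*pi*x/3)/(5*pi); evaluating from -3 to -3/2: ∫_{-3}^{-3/2} (1) sin(5*pi*x/3) dx = (0) - (3/(5*pi)) = -3/(5*pi).
Directly, an antiderivative of (3) sin(5*pi*x/3) is -9*cos(5*pi*x/3)/(5*pi); evaluating from -3/2 to 3/2: ∫_{-3/2}^{3/2} (3) sin(5*pi*x/3) dx = (0) - (0) = 0.
∫_{3/2}^{3} (0) sin(5*pi*x/3) dx = 0.
Summing the pieces and multiplying by (1/3) gives b_5 = -1/(5*pi).

-1/(5*pi)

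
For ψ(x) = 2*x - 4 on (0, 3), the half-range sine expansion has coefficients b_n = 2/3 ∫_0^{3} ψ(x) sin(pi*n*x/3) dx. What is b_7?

-4/(7*pi)

b_7 = 2/3 ∫_0^{3} (2*x - 4) sin(7*pi*x/3) dx.
Integrating by parts (boundary term plus one more integral), an antiderivative of (2*x - 4) sin(7*pi*x/3) is -6*x*cos(7*pi*x/3)/(7*pi) + 18*sin(7*pi*x/3)/(49*pi**2) + 12*cos(7*pi*x/3)/(7*pi); evaluating from 0 to 3: ∫_{0}^{3} (2*x - 4) sin(7*pi*x/3) dx = (6/(7*pi)) - (12/(7*pi)) = -6/(7*pi).
Hence b_7 = (2/3)·(-6/(7*pi)) = -4/(7*pi).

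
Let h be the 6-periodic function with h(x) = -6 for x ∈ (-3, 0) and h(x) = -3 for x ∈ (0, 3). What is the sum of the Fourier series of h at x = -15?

-9/2

x = -15 differs from x = -3 by -2 full period(s), and the series is 6-periodic.
At x = -3 the one-sided limits are h(-3^-) = -3 and h(-3^+) = -6.
By Dirichlet's theorem the series converges to their average, [(-3) + (-6)]/2 = -9/2.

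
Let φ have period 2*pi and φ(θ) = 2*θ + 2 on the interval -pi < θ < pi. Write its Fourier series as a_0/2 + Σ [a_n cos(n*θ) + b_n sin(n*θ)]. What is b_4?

-1

b_4 = 1/pi ∫_{-pi}^{pi} φ(θ) sin(4*θ) dθ.
Integrating by parts (boundary term plus one more integral), an antiderivative of (2*θ + 2) sin(4*θ) is -θ*cos(4*θ)/2 + sin(4*θ)/8 - cos(4*θ)/2; evaluating from -pi to pi: ∫_{-pi}^{pi} (2*θ + 2) sin(4*θ) dθ = (-pi/2 - 1/2) - (-1/2 + pi/2) = -pi.
Hence b_4 = (1/pi)·(-pi) = -1.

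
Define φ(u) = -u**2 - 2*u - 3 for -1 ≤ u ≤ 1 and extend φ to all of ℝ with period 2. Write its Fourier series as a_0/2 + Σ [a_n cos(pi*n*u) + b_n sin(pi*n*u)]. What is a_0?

a_0 = ∫_{-1}^{1} φ(u) du = -20/3.

-20/3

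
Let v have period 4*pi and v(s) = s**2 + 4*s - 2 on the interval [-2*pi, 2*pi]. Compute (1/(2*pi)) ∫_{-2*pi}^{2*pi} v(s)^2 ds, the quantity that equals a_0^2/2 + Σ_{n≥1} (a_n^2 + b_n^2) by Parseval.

(1/(2*pi)) ∫_{-2*pi}^{2*pi} v(s)^2 ds = (1/(2*pi)) · (16*pi + 64*pi**3 + 64*pi**5/5) = 8 + 32*pi**2 + 32*pi**4/5.

8 + 32*pi**2 + 32*pi**4/5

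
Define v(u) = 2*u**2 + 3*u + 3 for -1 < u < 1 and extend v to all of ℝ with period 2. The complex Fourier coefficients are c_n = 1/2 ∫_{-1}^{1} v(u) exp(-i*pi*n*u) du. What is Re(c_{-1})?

Since v is real-valued, Re(c_{-1}) = 1/2 ∫_{-1}^{1} v(u) cos(-pi*u) du = a_{1}/2.
Integrating by parts twice (tabular method), an antiderivative of (2*u**2 + 3*u + 3) cos(-pi*u) is 2*u**2*sin(pi*u)/pi + 3*u*sin(pi*u)/pi + 4*u*cos(pi*u)/pi**2 - 4*sin(pi*u)/pi**3 + 3*sin(pi*u)/pi + 3*cos(pi*u)/pi**2; evaluating from -1 to 1: ∫_{-1}^{1} (2*u**2 + 3*u + 3) cos(-pi*u) du = (-7/pi**2) - (pi**(-2)) = -8/pi**2.
Hence Re(c_{-1}) = (1/2)·(-8/pi**2) = -4/pi**2.

-4/pi**2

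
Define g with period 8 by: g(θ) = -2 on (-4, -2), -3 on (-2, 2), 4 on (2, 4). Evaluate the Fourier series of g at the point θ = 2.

At θ = 2 the one-sided limits are g(2^-) = -3 and g(2^+) = 4.
By Dirichlet's theorem the series converges to their average, [(-3) + (4)]/2 = 1/2.

1/2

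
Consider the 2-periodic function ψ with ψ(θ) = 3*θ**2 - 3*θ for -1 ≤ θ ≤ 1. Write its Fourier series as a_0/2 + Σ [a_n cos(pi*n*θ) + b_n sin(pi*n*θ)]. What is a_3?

a_3 = ∫_{-1}^{1} ψ(θ) cos(3*pi*θ) dθ.
Integrating by parts twice (tabular method), an antiderivative of (3*θ**2 - 3*θ) cos(3*pi*θ) is θ**2*sin(3*pi*θ)/pi - θ*sin(3*pi*θ)/pi + 2*θ*cos(3*pi*θ)/(3*pi**2) - 2*sin(3*pi*θ)/(9*pi**3) - cos(3*pi*θ)/(3*pi**2); evaluating from -1 to 1: ∫_{-1}^{1} (3*θ**2 - 3*θ) cos(3*pi*θ) dθ = (-1/(3*pi**2)) - (pi**(-2)) = -4/(3*pi**2).
Hence a_3 = -4/(3*pi**2).

-4/(3*pi**2)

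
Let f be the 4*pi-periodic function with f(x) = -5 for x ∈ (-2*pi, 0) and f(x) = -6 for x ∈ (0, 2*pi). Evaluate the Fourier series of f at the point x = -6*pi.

-11/2

x = -6*pi differs from x = -2*pi by -1 full period(s), and the series is 4*pi-periodic.
At x = -2*pi the one-sided limits are f(-2*pi^-) = -6 and f(-2*pi^+) = -5.
By Dirichlet's theorem the series converges to their average, [(-6) + (-5)]/2 = -11/2.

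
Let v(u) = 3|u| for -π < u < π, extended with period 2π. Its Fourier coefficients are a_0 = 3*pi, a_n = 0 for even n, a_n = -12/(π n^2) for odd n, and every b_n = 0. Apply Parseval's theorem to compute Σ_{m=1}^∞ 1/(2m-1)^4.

pi**4/96

Parseval: a_0^2/2 + Σ a_n^2 = (1/π) ∫_{-π}^{π} v(u)^2 du = 6*pi**2.
Subtract a_0^2/2 = 9*pi**2/2: Σ a_n^2 = 3*pi**2/2.
Only odd n contribute, with a_n^2 = 144/(π^2 n^4), so Σ_{m≥1} 1/(2m-1)^4 = π^2·(3*pi**2/2)/144 = pi**4/96.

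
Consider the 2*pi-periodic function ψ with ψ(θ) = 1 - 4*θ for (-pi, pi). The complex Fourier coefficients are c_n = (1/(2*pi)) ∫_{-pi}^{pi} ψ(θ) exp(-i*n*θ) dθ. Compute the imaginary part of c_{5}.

Since ψ is real-valued, Im(c_{5}) = -(1/(2*pi)) ∫_{-pi}^{pi} ψ(θ) sin(5*θ) dθ = -b_{5}/2.
Integrating by parts (boundary term plus one more integral), an antiderivative of (1 - 4*θ) sin(5*θ) is 4*θ*cos(5*θ)/5 - 4*sin(5*θ)/25 - cos(5*θ)/5; evaluating from -pi to pi: ∫_{-pi}^{pi} (1 - 4*θ) sin(5*θ) dθ = (1/5 - 4*pi/5) - (1/5 + 4*pi/5) = -8*pi/5.
Hence Im(c_{5}) = (-1/(2*pi))·(-8*pi/5) = 4/5.

4/5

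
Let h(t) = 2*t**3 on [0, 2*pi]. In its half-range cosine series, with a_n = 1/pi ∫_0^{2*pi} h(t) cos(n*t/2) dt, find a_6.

8*pi/3

a_6 = 1/pi ∫_0^{2*pi} (2*t**3) cos(3*t) dt.
Integrating by parts three times (tabular method), an antiderivative of (2*t**3) cos(3*t) is 2*t**3*sin(3*t)/3 + 2*t**2*cos(3*t)/3 - 4*t*sin(3*t)/9 - 4*cos(3*t)/27; evaluating from 0 to 2*pi: ∫_{0}^{2*pi} (2*t**3) cos(3*t) dt = (-4/27 + 8*pi**2/3) - (-4/27) = 8*pi**2/3.
Hence a_6 = (1/pi)·(8*pi**2/3) = 8*pi/3.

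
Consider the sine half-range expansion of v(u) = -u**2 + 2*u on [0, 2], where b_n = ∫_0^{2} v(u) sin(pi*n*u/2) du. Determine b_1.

32/pi**3

b_1 = ∫_0^{2} (-u**2 + 2*u) sin(pi*u/2) du.
Integrating by parts twice (tabular method), an antiderivative of (-u**2 + 2*u) sin(pi*u/2) is 2*u**2*cos(pi*u/2)/pi - 8*u*sin(pi*u/2)/pi**2 - 4*u*cos(pi*u/2)/pi + 8*sin(pi*u/2)/pi**2 - 16*cos(pi*u/2)/pi**3; evaluating from 0 to 2: ∫_{0}^{2} (-u**2 + 2*u) sin(pi*u/2) du = (16/pi**3) - (-16/pi**3) = 32/pi**3.
Hence b_1 = 32/pi**3.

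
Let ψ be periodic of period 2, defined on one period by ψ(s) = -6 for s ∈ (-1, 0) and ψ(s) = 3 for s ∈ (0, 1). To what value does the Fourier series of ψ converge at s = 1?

At s = 1 the one-sided limits are ψ(1^-) = 3 and ψ(1^+) = -6.
By Dirichlet's theorem the series converges to their average, [(3) + (-6)]/2 = -3/2.

-3/2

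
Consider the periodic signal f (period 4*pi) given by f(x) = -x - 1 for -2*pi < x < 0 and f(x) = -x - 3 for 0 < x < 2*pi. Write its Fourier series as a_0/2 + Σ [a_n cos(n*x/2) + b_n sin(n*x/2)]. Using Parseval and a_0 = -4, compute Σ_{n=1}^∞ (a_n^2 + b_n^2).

Parseval: a_0^2/2 + Σ_{n≥1} (a_n^2+b_n^2) = (1/(2*pi)) ∫_{-2*pi}^{2*pi} f(x)^2 dx = 10 + 4*pi + 8*pi**2/3.
Subtract a_0^2/2 = 8: Σ (a_n^2+b_n^2) = 2 + 4*pi + 8*pi**2/3.

2 + 4*pi + 8*pi**2/3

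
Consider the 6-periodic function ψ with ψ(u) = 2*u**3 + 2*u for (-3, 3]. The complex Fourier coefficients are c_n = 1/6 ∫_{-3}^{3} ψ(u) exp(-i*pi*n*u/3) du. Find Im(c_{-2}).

-30/pi + 81/(2*pi**3)

Since ψ is real-valued, Im(c_{-2}) = -1/6 ∫_{-3}^{3} ψ(u) sin(-2*pi*u/3) du = b_{2}/2.
ψ is odd and sin(-2*pi*u/3) is odd, so the integrand is even: ∫_{-3}^{3} ψ(u) sin(-2*pi*u/3) du = 2∫_0^{3} ψ(u) sin(-2*pi*u/3) du.
Integrating by parts three times (tabular method), an antiderivative of (2*u**3 + 2*u) sin(-2*pi*u/3) is 3*u**3*cos(2*pi*u/3)/pi - 27*u**2*sin(2*pi*u/3)/(2*pi**2) - 81*u*cos(2*pi*u/3)/(2*pi**3) + 3*u*cos(2*pi*u/3)/pi - 9*sin(2*pi*u/3)/(2*pi**2) + 243*sin(2*pi*u/3)/(4*pi**4); evaluating from 0 to 3: ∫_{0}^{3} (2*u**3 + 2*u) sin(-2*pi*u/3) du = (-243/(2*pi**3) + 90/pi) - (0) = -243/(2*pi**3) + 90/pi.
So ∫_{-3}^{3} ψ(u) sin(-2*pi*u/3) du = -243/pi**3 + 180/pi.
Hence Im(c_{-2}) = (-1/6)·(-243/pi**3 + 180/pi) = -30/pi + 81/(2*pi**3).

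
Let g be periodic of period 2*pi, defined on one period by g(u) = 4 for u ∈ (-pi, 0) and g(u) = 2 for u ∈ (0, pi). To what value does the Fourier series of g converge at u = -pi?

3

u = -pi differs from u = pi by -1 full period(s), and the series is 2*pi-periodic.
At u = pi the one-sided limits are g(pi^-) = 2 and g(pi^+) = 4.
By Dirichlet's theorem the series converges to their average, [(2) + (4)]/2 = 3.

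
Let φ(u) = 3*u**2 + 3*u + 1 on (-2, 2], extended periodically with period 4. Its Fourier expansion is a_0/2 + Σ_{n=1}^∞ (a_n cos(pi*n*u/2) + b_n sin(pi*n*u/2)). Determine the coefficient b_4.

-3/pi

b_4 = 1/2 ∫_{-2}^{2} φ(u) sin(2*pi*u) du.
Integrating by parts twice (tabular method), an antiderivative of (3*u**2 + 3*u + 1) sin(2*pi*u) is -3*u**2*cos(2*pi*u)/(2*pi) + 3*u*sin(2*pi*u)/(2*pi**2) - 3*u*cos(2*pi*u)/(2*pi) + 3*sin(2*pi*u)/(4*pi**2) - cos(2*pi*u)/(2*pi) + 3*cos(2*pi*u)/(4*pi**3); evaluating from -2 to 2: ∫_{-2}^{2} (3*u**2 + 3*u + 1) sin(2*pi*u) du = ((3 - 38*pi**2)/(4*pi**3)) - ((3 - 14*pi**2)/(4*pi**3)) = -6/pi.
Hence b_4 = (1/2)·(-6/pi) = -3/pi.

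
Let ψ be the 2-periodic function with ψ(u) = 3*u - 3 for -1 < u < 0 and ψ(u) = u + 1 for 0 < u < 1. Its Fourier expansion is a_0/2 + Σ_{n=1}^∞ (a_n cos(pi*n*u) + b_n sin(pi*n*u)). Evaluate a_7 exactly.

a_7 = ∫_{-1}^{1} ψ(u) cos(7*pi*u) du.
Split the integral at the breakpoints.
Integrating by parts (boundary term plus one more integral), an antiderivative of (3*u - 3) cos(7*pi*u) is 3*u*sin(7*pi*u)/(7*pi) - 3*sin(7*pi*u)/(7*pi) + 3*cos(7*pi*u)/(49*pi**2); evaluating from -1 to 0: ∫_{-1}^{0} (3*u - 3) cos(7*pi*u) du = (3/(49*pi**2)) - (-3/(49*pi**2)) = 6/(49*pi**2).
Integrating by parts (boundary term plus one more integral), an antiderivative of (u + 1) cos(7*pi*u) is u*sin(7*pi*u)/(7*pi) + sin(7*pi*u)/(7*pi) + cos(7*pi*u)/(49*pi**2); evaluating from 0 to 1: ∫_{0}^{1} (u + 1) cos(7*pi*u) du = (-1/(49*pi**2)) - (1/(49*pi**2)) = -2/(49*pi**2).
Summing the pieces gives a_7 = 4/(49*pi**2).

4/(49*pi**2)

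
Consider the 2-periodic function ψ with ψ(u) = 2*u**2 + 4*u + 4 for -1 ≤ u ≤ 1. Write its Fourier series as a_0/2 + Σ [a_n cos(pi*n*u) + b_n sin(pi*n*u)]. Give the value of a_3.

-8/(9*pi**2)

a_3 = ∫_{-1}^{1} ψ(u) cos(3*pi*u) du.
Integrating by parts twice (tabular method), an antiderivative of (2*u**2 + 4*u + 4) cos(3*pi*u) is 2*u**2*sin(3*pi*u)/(3*pi) + 4*u*sin(3*pi*u)/(3*pi) + 4*u*cos(3*pi*u)/(9*pi**2) - 4*sin(3*pi*u)/(27*pi**3) + 4*sin(3*pi*u)/(3*pi) + 4*cos(3*pi*u)/(9*pi**2); evaluating from -1 to 1: ∫_{-1}^{1} (2*u**2 + 4*u + 4) cos(3*pi*u) du = (-8/(9*pi**2)) - (0) = -8/(9*pi**2).
Hence a_3 = -8/(9*pi**2).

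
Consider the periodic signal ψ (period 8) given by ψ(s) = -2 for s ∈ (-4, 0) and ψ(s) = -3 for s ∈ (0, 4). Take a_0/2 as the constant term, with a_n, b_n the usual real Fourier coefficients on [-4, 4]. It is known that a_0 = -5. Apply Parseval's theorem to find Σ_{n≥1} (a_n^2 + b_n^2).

1/2

Parseval: a_0^2/2 + Σ_{n≥1} (a_n^2+b_n^2) = 1/4 ∫_{-4}^{4} ψ(s)^2 ds = 13.
Subtract a_0^2/2 = 25/2: Σ (a_n^2+b_n^2) = 1/2.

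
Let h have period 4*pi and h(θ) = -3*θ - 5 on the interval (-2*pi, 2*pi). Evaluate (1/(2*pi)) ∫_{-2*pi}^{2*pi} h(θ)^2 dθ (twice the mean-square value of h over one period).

50 + 24*pi**2

(1/(2*pi)) ∫_{-2*pi}^{2*pi} h(θ)^2 dθ = (1/(2*pi)) · (100*pi + 48*pi**3) = 50 + 24*pi**2.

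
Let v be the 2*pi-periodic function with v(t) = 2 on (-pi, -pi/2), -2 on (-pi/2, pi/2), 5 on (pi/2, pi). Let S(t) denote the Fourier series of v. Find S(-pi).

7/2

At t = -pi the one-sided limits are v(-pi^-) = 5 and v(-pi^+) = 2.
By Dirichlet's theorem the series converges to their average, [(5) + (2)]/2 = 7/2.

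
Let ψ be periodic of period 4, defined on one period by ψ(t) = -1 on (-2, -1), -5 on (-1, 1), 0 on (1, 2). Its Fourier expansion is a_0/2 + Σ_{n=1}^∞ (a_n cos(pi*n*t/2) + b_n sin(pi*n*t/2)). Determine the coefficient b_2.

b_2 = 1/2 ∫_{-2}^{2} ψ(t) sin(pi*t) dt.
Split the integral at the breakpoints.
Directly, an antiderivative of (-1) sin(pi*t) is cos(pi*t)/pi; evaluating from -2 to -1: ∫_{-2}^{-1} (-1) sin(pi*t) dt = (-1/pi) - (1/pi) = -2/pi.
Directly, an antiderivative of (-5) sin(pi*t) is 5*cos(pi*t)/pi; evaluating from -1 to 1: ∫_{-1}^{1} (-5) sin(pi*t) dt = (-5/pi) - (-5/pi) = 0.
∫_{1}^{2} (0) sin(pi*t) dt = 0.
Summing the pieces and multiplying by (1/2) gives b_2 = -1/pi.

-1/pi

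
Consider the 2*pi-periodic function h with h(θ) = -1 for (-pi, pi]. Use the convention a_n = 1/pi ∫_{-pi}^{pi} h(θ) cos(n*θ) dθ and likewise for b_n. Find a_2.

a_2 = 1/pi ∫_{-pi}^{pi} h(θ) cos(2*θ) dθ.
h is even and cos(2*θ) is even, so the integrand is even and a_2 = 2/pi ∫_0^{pi} h(θ) cos(2*θ) dθ.
Directly, an antiderivative of (-1) cos(2*θ) is -sin(2*θ)/2; evaluating from 0 to pi: ∫_{0}^{pi} (-1) cos(2*θ) dθ = (0) - (0) = 0.
Hence a_2 = (2/pi)·(0) = 0.

0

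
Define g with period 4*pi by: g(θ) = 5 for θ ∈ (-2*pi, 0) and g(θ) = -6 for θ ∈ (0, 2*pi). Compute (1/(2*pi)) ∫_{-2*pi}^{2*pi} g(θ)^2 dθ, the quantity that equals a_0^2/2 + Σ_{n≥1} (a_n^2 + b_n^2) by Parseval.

(1/(2*pi)) ∫_{-2*pi}^{2*pi} g(θ)^2 dθ = (1/(2*pi)) · (122*pi) = 61.

61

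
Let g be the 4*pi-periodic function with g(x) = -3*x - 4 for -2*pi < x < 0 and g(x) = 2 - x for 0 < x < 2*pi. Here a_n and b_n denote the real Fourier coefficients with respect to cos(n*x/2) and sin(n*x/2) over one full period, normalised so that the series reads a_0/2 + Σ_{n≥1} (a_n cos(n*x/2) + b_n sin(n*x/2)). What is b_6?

b_6 = (1/(2*pi)) ∫_{-2*pi}^{2*pi} g(x) sin(3*x) dx.
Split the integral at the breakpoints.
Integrating by parts (boundary term plus one more integral), an antiderivative of (-3*x - 4) sin(3*x) is x*cos(3*x) - sin(3*x)/3 + 4*cos(3*x)/3; evaluating from -2*pi to 0: ∫_{-2*pi}^{0} (-3*x - 4) sin(3*x) dx = (4/3) - (4/3 - 2*pi) = 2*pi.
Integrating by parts (boundary term plus one more integral), an antiderivative of (2 - x) sin(3*x) is x*cos(3*x)/3 - sin(3*x)/9 - 2*cos(3*x)/3; evaluating from 0 to 2*pi: ∫_{0}^{2*pi} (2 - x) sin(3*x) dx = (-2/3 + 2*pi/3) - (-2/3) = 2*pi/3.
Summing the pieces and multiplying by (1/(2*pi)) gives b_6 = 4/3.

4/3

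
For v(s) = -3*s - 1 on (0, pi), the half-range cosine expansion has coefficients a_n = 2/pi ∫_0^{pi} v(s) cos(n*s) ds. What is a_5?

12/(25*pi)

a_5 = 2/pi ∫_0^{pi} (-3*s - 1) cos(5*s) ds.
Integrating by parts (boundary term plus one more integral), an antiderivative of (-3*s - 1) cos(5*s) is -3*s*sin(5*s)/5 - sin(5*s)/5 - 3*cos(5*s)/25; evaluating from 0 to pi: ∫_{0}^{pi} (-3*s - 1) cos(5*s) ds = (3/25) - (-3/25) = 6/25.
Hence a_5 = (2/pi)·(6/25) = 12/(25*pi).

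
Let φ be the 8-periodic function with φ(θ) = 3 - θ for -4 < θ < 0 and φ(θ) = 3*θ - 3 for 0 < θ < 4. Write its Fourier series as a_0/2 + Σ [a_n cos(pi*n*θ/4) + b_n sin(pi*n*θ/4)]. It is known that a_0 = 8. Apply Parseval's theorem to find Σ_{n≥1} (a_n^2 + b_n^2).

46/3

Parseval: a_0^2/2 + Σ_{n≥1} (a_n^2+b_n^2) = 1/4 ∫_{-4}^{4} φ(θ)^2 dθ = 142/3.
Subtract a_0^2/2 = 32: Σ (a_n^2+b_n^2) = 46/3.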